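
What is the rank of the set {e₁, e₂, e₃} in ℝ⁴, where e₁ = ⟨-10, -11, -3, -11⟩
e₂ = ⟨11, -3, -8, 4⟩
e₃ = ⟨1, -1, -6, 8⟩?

3

Apply Gaussian elimination to the matrix whose rows are e₁, e₂, e₃.
There are 3 pivot columns, so rank = 3.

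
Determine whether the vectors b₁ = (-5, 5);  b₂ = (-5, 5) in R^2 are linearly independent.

linearly dependent

Two of the vectors are equal, giving an immediate dependence.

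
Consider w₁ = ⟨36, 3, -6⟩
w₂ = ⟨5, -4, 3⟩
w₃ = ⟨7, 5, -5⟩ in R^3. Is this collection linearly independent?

Place the vectors as rows of a 3×3 matrix and reduce to echelon form.
The reduction yields 2 nonzero rows, so the rank is 2.
Since rank 2 < 3, the set is linearly dependent.
Indeed w₁ - 3w₂ - 3w₃ = 0.

linearly dependent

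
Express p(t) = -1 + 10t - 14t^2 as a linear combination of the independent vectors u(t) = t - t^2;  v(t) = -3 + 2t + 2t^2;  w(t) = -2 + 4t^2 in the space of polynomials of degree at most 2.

Identify each element with its coordinate vector in ℝ³ via {1, t, t^2}.
Solve the system with u, v, w as columns and p as the right-hand side.
Back-substitution yields (c₁, c₂, c₃) = (4, 3, -4).

p = 4u + 3v - 4w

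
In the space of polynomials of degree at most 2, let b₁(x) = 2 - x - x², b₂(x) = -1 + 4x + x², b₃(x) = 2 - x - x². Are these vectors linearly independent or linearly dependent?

linearly dependent

Take coordinates with respect to the standard basis {1, x, x²}.
Two of the vectors are equal, giving an immediate dependence.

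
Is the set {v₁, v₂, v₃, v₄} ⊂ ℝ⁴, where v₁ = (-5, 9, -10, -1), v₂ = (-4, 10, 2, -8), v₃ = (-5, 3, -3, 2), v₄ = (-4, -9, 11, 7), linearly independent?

Row-reduce the matrix whose columns are v₁, v₂, v₃, v₄.
The reduction yields 4 nonzero rows, so the rank is 4.
Since rank = 4 (the number of vectors), the set is linearly independent.

linearly independent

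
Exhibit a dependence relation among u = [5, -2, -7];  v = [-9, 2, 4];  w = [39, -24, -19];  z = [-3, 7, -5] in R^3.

Solve the homogeneous system with u, v, w, z as columns by row-reducing the coefficient matrix.
The free variable yields coefficients (3, -2, -1, -2) (any nonzero multiple also works).

3u - 2v - w - 2z = 0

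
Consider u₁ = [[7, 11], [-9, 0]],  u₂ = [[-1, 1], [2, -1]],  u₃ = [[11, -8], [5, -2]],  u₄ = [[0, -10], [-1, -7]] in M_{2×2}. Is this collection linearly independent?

linearly independent

Write each element as a coordinate vector in ℝ⁴ using {E₁₁, E₁₂, E₂₁, E₂₂}.
Form the 4×4 matrix with these as columns; its determinant is -4750.
A nonzero determinant means the columns are linearly independent.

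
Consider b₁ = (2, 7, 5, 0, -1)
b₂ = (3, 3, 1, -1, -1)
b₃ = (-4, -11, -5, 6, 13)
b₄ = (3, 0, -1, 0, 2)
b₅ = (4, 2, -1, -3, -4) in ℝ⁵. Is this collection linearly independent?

linearly dependent

The matrix [b₁|b₂|b₃|b₄|b₅] has determinant 0.
A zero determinant means the columns are linearly dependent.
Indeed b₁ - 6b₂ - b₃ + 4b₄ = 0.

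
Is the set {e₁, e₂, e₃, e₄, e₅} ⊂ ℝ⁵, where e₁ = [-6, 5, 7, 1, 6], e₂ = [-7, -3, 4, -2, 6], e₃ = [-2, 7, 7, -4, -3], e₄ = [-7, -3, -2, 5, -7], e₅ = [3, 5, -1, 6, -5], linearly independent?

linearly independent

Row-reduce the matrix whose columns are e₁, e₂, e₃, e₄, e₅.
The reduction yields 5 nonzero rows, so the rank is 5.
Since rank = 5 (the number of vectors), the set is linearly independent.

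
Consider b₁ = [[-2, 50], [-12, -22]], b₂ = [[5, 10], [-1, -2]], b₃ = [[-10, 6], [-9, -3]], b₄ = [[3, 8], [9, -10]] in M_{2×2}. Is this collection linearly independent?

linearly dependent

Write each element as a coordinate vector in ℝ⁴ using {E₁₁, E₁₂, E₂₁, E₂₂}.
Row-reduce the matrix whose columns are b₁, b₂, b₃, b₄.
The reduction yields 3 nonzero rows, so the rank is 3.
Since rank 3 < 4, the set is linearly dependent.
Indeed b₁ - 3b₂ - 2b₃ - b₄ = 0.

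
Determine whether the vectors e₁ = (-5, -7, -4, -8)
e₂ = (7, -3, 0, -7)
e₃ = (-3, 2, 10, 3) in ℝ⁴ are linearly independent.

linearly independent

Place the vectors as rows of a 3×4 matrix and reduce to echelon form.
The reduction yields 3 nonzero rows, so the rank is 3.
Since rank = 3 (the number of vectors), the set is linearly independent.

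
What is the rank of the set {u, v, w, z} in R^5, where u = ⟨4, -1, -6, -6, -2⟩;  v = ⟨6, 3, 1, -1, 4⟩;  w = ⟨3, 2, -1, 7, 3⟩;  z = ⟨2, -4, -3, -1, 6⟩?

Form the matrix with u, v, w, z as columns and reduce.
The echelon form has 4 nonzero rows, so the rank is 4.

4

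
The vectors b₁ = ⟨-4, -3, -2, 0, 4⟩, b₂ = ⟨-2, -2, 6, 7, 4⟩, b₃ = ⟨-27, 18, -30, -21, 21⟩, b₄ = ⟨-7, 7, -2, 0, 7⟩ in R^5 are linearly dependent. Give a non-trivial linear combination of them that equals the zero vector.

3b₁ - 3b₂ - b₃ + 3b₄ = 0

Set up α₁b₁ + … + α₄b₄ = 0 and solve the homogeneous system.
A generator of the null space is (3, -3, -1, 3).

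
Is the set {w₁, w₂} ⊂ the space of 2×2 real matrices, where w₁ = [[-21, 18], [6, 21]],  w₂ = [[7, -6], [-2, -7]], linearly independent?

linearly dependent

Take coordinates with respect to the standard basis {E₁₁, E₁₂, E₂₁, E₂₂}.
Place the vectors as rows of a 2×4 matrix and reduce to echelon form.
The reduction yields 1 nonzero row, so the rank is 1.
Since rank 1 < 2, the set is linearly dependent.
Indeed w₁ + 3w₂ = 0.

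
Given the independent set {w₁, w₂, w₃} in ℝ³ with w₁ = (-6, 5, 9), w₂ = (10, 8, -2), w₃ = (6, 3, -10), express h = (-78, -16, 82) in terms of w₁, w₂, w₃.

Set up the augmented matrix [w₁ | w₂ | w₃ | h] and row-reduce.
The system has the unique solution (α₁, α₂, α₃) = (4, -3, -4).

h = 4w₁ - 3w₂ - 4w₃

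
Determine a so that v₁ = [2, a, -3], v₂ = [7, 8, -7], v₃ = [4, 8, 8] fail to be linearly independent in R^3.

Dependence holds iff the 3×3 matrix [v₁ v₂ v₃] is singular.
The determinant works out to 168 - 84*a.
Solving 168 - 84*a = 0 yields a = 2.

a = 2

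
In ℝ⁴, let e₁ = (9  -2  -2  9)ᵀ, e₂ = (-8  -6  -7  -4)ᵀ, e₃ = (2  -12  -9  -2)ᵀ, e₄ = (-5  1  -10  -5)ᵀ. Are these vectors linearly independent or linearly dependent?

Form the 4×4 matrix with these as columns; its determinant is 7664.
A nonzero determinant means the columns are linearly independent.

linearly independent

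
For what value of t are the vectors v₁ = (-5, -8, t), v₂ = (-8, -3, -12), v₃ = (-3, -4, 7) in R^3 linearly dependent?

The set is linearly dependent precisely when det[v₁; v₂; v₃] = 0.
Expanding, det = 23*t - 391.
Solving 23*t - 391 = 0 yields t = 17.

t = 17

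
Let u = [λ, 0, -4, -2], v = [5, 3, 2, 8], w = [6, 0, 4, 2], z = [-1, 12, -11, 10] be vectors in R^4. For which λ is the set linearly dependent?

The set is linearly dependent precisely when det[u; v; w; z] = 0.
Expanding, det = -150*λ - 900.
Solving -150*λ - 900 = 0 yields λ = -6.

λ = -6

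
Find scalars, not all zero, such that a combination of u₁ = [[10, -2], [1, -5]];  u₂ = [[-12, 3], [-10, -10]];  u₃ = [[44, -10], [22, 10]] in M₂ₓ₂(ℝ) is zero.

2u₁ - 2u₂ - u₃ = 0

Pass to coordinate vectors relative to the basis {E₁₁, E₁₂, E₂₁, E₂₂}.
Solve the homogeneous system with u₁, u₂, u₃ as columns by row-reducing the coefficient matrix.
A generator of the null space is (2, -2, -1).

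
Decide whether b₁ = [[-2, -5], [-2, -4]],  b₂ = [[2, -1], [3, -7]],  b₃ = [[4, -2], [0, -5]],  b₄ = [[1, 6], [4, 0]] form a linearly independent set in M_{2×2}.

linearly independent

Take coordinates with respect to the standard basis {E₁₁, E₁₂, E₂₁, E₂₂}.
Form the 4×4 matrix with these as columns; its determinant is 219.
A nonzero determinant means the columns are linearly independent.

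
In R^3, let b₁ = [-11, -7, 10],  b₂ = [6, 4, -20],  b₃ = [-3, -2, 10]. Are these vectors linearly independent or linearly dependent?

Form the 3×3 matrix with these as columns; its determinant is 0.
A zero determinant means the columns are linearly dependent.

linearly dependent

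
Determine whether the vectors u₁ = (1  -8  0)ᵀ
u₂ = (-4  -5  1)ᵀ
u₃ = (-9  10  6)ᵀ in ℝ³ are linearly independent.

Form the 3×3 matrix with these as columns; its determinant is -160.
A nonzero determinant means the columns are linearly independent.

linearly independent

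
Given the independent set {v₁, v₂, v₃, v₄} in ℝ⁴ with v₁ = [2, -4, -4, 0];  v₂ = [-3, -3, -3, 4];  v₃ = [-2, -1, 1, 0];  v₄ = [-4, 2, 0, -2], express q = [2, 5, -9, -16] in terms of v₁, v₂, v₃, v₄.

q = 3v₁ - 2v₂ - 3v₃ + 4v₄

Solve the system with v₁, v₂, v₃, v₄ as columns and q as the right-hand side.
Back-substitution yields (α₁, …, α₄) = (3, -2, -3, 4).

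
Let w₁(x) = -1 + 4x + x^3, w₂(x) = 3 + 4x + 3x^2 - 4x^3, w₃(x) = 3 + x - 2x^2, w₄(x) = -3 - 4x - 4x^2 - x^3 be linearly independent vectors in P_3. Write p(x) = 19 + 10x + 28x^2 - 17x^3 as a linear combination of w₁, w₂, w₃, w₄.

p = -4w₁ + 4w₂ - 2w₃ - 3w₄

Identify each element with its coordinate vector in ℝ⁴ via {1, x, …, x^3}.
Since w₁, w₂, w₃, w₄ are independent, the coefficients expressing p are uniquely determined by a linear system.
Row-reducing the augmented matrix gives the unique coefficients (α₁, …, α₄) = (-4, 4, -2, -3).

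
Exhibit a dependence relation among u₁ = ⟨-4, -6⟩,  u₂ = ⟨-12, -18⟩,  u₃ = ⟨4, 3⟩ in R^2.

3u₁ - u₂ = 0

Set up α₁u₁ + … + α₃u₃ = 0 and solve the homogeneous system.
The free variable yields coefficients (3, -1, 0) (any nonzero multiple also works).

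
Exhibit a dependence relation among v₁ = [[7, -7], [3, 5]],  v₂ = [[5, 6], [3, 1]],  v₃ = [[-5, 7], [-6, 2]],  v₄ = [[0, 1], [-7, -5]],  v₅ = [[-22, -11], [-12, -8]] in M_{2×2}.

v₁ + 3v₂ + v₅ = 0

Take coordinates with respect to {E₁₁, E₁₂, E₂₁, E₂₂}.
Set up α₁v₁ + … + α₅v₅ = 0 and solve the homogeneous system.
One solution (up to scaling) is (1, 3, 0, 0, 1).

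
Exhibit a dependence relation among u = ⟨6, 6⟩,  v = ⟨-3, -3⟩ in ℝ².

u + 2v = 0

Solve the homogeneous system with u, v as columns by row-reducing the coefficient matrix.
One solution (up to scaling) is (1, 2).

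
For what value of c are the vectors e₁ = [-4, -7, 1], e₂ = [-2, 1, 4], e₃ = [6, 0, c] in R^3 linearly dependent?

c = -29/3

Dependence holds iff the 3×3 matrix [e₁ e₂ e₃] is singular.
The determinant works out to -18*c - 174.
This vanishes exactly when c = -29/3.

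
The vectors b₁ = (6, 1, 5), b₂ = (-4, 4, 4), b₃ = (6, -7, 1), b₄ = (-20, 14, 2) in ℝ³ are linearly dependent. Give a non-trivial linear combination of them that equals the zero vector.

Solve the homogeneous system with b₁, b₂, b₃, b₄ as columns by row-reducing the coefficient matrix.
A generator of the null space is (1, -2, 1, 1).

b₁ - 2b₂ + b₃ + b₄ = 0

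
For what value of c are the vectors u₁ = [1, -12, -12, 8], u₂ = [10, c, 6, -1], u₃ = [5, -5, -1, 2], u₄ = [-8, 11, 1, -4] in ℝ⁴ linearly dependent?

The vectors are dependent exactly when the determinant of the matrix with rows u₁, u₂, u₃, u₄ vanishes.
Expanding, det = -70*c - 210.
Setting this to zero gives c = -3.

c = -3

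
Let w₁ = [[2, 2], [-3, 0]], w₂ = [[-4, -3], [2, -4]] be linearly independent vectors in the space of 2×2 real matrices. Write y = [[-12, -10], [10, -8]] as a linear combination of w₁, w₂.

Identify each element with its coordinate vector in ℝ⁴ via {E₁₁, E₁₂, E₂₁, E₂₂}.
Set up the augmented matrix [w₁ | w₂ | y] and row-reduce.
Back-substitution yields (a₁, a₂) = (-2, 2).

y = -2w₁ + 2w₂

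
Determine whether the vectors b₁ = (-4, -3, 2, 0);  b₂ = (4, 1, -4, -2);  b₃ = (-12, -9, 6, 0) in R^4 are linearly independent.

linearly dependent

Place the vectors as rows of a 3×4 matrix and reduce to echelon form.
The reduction yields 2 nonzero rows, so the rank is 2.
Since rank 2 < 3, the set is linearly dependent.
Indeed 3b₁ - b₃ = 0.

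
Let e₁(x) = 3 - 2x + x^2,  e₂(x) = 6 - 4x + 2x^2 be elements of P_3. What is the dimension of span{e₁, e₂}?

Use coordinates relative to {1, x, …, x^3}.
Apply Gaussian elimination to the matrix whose rows are e₁, e₂.
There is 1 pivot column, so rank = 1.

1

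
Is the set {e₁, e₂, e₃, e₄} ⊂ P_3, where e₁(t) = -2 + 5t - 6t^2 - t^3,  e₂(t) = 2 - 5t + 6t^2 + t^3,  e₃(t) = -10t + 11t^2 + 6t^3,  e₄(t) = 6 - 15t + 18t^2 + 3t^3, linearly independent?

Take coordinates with respect to the standard basis {1, t, …, t^3}.
Row-reduce the matrix whose columns are e₁, e₂, e₃, e₄.
The reduction yields 2 nonzero rows, so the rank is 2.
Since rank 2 < 4, the set is linearly dependent.
Indeed e₁ + e₂ = 0.

linearly dependent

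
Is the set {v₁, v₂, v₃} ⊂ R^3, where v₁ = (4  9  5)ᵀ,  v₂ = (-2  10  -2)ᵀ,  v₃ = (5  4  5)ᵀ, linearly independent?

Place the vectors as rows of a 3×3 matrix and reduce to echelon form.
The reduction yields 3 nonzero rows, so the rank is 3.
Since rank = 3 (the number of vectors), the set is linearly independent.

linearly independent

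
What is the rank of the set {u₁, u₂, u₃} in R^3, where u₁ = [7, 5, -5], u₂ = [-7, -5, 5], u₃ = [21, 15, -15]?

1

Row-reduce the 3×3 matrix with these as rows.
Exactly 1 pivot survives; hence the rank is 1.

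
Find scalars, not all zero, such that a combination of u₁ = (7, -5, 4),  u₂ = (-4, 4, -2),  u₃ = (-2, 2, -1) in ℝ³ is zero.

Write the vectors as columns of a matrix and find a nonzero vector in its null space.
A generator of the null space is (0, 1, -2).

u₂ - 2u₃ = 0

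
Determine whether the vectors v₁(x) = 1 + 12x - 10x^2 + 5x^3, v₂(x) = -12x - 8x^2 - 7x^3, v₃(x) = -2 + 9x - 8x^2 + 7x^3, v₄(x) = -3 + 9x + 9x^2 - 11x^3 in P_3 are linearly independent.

linearly independent

Write each element as a coordinate vector in ℝ⁴ using {1, x, …, x^3}.
Row-reduce the matrix whose columns are v₁, v₂, v₃, v₄.
The reduction yields 4 nonzero rows, so the rank is 4.
Since rank = 4 (the number of vectors), the set is linearly independent.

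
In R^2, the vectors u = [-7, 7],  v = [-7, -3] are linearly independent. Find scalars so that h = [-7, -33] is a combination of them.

h = -3u + 4v

Write h = α₁u + α₂v and equate components.
Back-substitution yields (α₁, α₂) = (-3, 4).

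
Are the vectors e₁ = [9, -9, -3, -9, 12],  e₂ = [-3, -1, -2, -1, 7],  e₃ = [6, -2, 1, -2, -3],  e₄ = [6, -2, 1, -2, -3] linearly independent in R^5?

Two of the vectors are equal, giving an immediate dependence.

linearly dependent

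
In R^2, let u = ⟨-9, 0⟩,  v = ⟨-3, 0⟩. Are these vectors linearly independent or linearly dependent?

Place the vectors as rows of a 2×2 matrix and reduce to echelon form.
The reduction yields 1 nonzero row, so the rank is 1.
Since rank 1 < 2, the set is linearly dependent.

linearly dependent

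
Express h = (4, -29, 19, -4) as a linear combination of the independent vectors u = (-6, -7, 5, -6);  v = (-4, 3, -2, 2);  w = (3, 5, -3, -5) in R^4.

Write h = c₁u + … + c₃w and equate components.
Back-substitution yields (c₁, c₂, c₃) = (1, -4, -2).

h = u - 4v - 2w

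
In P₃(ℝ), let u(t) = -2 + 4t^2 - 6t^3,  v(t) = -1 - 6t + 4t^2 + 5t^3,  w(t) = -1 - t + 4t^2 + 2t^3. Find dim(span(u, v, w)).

Use coordinates relative to {1, t, …, t^3}.
Put the 4×3 matrix [u|v|w] into echelon form.
There are 3 pivot columns, so rank = 3.

dim = 3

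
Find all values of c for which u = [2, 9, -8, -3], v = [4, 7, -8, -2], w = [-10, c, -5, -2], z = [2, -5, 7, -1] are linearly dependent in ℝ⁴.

c = 41/4

Dependence holds iff the 4×4 matrix [u v w z] is singular.
Expanding, det = 88*c - 902.
Setting this to zero gives c = 41/4.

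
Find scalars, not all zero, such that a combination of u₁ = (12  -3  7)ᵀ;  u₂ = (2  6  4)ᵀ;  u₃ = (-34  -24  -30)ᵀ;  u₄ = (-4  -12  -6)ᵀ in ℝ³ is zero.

Row-reduce the matrix with u₁, u₂, u₃, u₄ as columns; the null space gives the coefficients.
The free variable yields coefficients (2, 1, 1, -2) (any nonzero multiple also works).

2u₁ + u₂ + u₃ - 2u₄ = 0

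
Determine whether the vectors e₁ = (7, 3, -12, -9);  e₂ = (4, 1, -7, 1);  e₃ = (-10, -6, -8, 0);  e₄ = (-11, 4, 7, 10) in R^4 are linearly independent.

Form the 4×4 matrix with these as columns; its determinant is 10656.
A nonzero determinant means the columns are linearly independent.

linearly independent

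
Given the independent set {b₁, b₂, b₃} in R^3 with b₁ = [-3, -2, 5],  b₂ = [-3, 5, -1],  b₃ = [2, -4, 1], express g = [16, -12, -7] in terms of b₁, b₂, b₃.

g = -2b₁ - 4b₂ - b₃

Solve the system with b₁, b₂, b₃ as columns and g as the right-hand side.
Row-reducing the augmented matrix gives the unique coefficients (α₁, α₂, α₃) = (-2, -4, -1).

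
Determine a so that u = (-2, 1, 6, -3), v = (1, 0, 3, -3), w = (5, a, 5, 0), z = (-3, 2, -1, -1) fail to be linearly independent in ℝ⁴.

Dependence holds iff the 4×4 matrix [u v w z] is singular.
The determinant works out to -48*a - 160.
This vanishes exactly when a = -10/3.

a = -10/3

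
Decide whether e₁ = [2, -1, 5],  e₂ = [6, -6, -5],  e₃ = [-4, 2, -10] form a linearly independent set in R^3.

The matrix [e₁|e₂|e₃] has determinant 0.
A zero determinant means the columns are linearly dependent.

linearly dependent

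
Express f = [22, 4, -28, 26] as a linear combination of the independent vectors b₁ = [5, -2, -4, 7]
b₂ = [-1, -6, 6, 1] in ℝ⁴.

f = 4b₁ - 2b₂

Write f = a₁b₁ + a₂b₂ and equate components.
Row-reducing the augmented matrix gives the unique coefficients (a₁, a₂) = (4, -2).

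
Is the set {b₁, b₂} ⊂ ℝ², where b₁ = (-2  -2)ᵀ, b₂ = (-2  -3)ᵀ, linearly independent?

linearly independent

Form the 2×2 matrix with these as columns; its determinant is 2.
A nonzero determinant means the columns are linearly independent.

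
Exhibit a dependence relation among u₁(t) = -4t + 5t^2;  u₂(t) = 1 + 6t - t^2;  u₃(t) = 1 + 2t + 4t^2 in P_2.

Pass to coordinate vectors relative to the basis {1, t, t^2}.
Solve the homogeneous system with u₁, u₂, u₃ as columns by row-reducing the coefficient matrix.
The free variable yields coefficients (1, 1, -1) (any nonzero multiple also works).

u₁ + u₂ - u₃ = 0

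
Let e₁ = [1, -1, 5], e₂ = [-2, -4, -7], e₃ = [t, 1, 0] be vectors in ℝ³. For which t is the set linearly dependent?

Place the vectors as rows of a 3×3 matrix; dependence ⇔ determinant zero.
Cofactor expansion gives det = 27*t - 3.
Solving 27*t - 3 = 0 yields t = 1/9.

t = 1/9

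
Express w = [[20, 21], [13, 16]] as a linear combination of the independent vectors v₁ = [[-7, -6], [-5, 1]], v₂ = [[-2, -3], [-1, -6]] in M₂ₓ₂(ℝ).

w = -2v₁ - 3v₂

Work in coordinates with respect to the standard basis {E₁₁, E₁₂, E₂₁, E₂₂}.
Write w = a₁v₁ + a₂v₂ and equate components.
Back-substitution yields (a₁, a₂) = (-2, -3).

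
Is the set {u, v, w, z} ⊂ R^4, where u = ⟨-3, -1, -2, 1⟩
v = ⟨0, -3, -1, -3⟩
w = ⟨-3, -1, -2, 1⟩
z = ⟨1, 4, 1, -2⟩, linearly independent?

linearly dependent

Two of the vectors are equal, giving an immediate dependence.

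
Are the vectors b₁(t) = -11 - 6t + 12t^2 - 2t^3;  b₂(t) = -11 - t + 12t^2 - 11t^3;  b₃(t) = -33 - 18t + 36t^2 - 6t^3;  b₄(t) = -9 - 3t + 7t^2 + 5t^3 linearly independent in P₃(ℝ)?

Write each element as a coordinate vector in ℝ⁴ using {1, t, …, t^3}.
One vector is a scalar multiple of another, so the set is dependent.

linearly dependent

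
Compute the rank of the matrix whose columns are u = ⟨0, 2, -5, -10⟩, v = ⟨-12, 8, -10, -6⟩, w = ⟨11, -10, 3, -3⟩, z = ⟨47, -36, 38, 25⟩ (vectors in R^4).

Put the 4×4 matrix [u|v|w|z] into echelon form.
The echelon form has 3 nonzero rows, so the rank is 3.

rank 3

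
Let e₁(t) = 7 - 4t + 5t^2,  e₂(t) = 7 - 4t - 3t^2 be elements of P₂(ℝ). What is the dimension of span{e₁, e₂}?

Pass to coordinate vectors with respect to the basis {1, t, t^2}.
Form the matrix with e₁, e₂ as columns and reduce.
Exactly 2 pivots survive; hence the rank is 2.

2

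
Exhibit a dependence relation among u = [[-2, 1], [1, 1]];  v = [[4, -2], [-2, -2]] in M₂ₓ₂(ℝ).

Pass to coordinate vectors relative to the basis {E₁₁, E₁₂, E₂₁, E₂₂}.
Write the vectors as columns of a matrix and find a nonzero vector in its null space.
The free variable yields coefficients (2, 1) (any nonzero multiple also works).

2u + v = 0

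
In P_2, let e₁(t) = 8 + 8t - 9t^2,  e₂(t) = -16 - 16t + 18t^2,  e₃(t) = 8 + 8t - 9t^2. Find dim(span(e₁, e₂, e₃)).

Represent each element by its coordinate vector in ℝ³.
Put the 3×3 matrix [e₁|e₂|e₃] into echelon form.
Reduction leaves 1 leading entry, giving rank 1.

1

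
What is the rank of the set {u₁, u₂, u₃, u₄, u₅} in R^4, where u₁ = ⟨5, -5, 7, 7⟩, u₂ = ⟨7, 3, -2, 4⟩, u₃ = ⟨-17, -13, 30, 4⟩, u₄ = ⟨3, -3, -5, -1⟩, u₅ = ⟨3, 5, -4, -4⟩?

4

Row-reduce the 5×4 matrix with these as rows.
The echelon form has 4 nonzero rows, so the rank is 4.
(With 5 elements in a 4-dimensional space the rank is at most 4.)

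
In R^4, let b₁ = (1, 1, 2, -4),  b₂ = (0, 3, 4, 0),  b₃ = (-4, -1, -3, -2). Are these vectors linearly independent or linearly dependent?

linearly independent

Place the vectors as rows of a 3×4 matrix and reduce to echelon form.
The reduction yields 3 nonzero rows, so the rank is 3.
Since rank = 3 (the number of vectors), the set is linearly independent.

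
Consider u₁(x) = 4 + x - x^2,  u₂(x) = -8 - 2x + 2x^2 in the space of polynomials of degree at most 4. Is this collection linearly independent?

linearly dependent

Write each element as a coordinate vector in ℝ⁵ using {1, x, …, x^4}.
Place the vectors as rows of a 2×5 matrix and reduce to echelon form.
The reduction yields 1 nonzero row, so the rank is 1.
Since rank 1 < 2, the set is linearly dependent.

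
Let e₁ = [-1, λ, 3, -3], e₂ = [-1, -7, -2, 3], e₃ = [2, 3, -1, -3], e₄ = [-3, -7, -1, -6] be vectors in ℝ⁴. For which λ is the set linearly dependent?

λ = 19/4

The vectors are dependent exactly when the determinant of the matrix with rows e₁, e₂, e₃, e₄ vanishes.
Expanding, det = 60*λ - 285.
Setting this to zero gives λ = 19/4.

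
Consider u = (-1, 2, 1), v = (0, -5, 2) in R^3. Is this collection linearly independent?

Place the vectors as rows of a 2×3 matrix and reduce to echelon form.
The reduction yields 2 nonzero rows, so the rank is 2.
Since rank = 2 (the number of vectors), the set is linearly independent.

linearly independent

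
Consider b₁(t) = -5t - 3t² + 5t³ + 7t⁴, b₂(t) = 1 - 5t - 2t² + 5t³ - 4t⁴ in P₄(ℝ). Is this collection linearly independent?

linearly independent

Write each element as a coordinate vector in ℝ⁵ using {1, t, …, t⁴}.
Place the vectors as rows of a 2×5 matrix and reduce to echelon form.
The reduction yields 2 nonzero rows, so the rank is 2.
Since rank = 2 (the number of vectors), the set is linearly independent.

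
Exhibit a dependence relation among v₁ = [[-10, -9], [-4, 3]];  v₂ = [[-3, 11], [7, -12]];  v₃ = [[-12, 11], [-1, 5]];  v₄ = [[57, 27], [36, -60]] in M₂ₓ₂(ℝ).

Pass to coordinate vectors relative to the basis {E₁₁, E₁₂, E₂₁, E₂₂}.
Solve the homogeneous system with v₁, v₂, v₃, v₄ as columns by row-reducing the coefficient matrix.
The free variable yields coefficients (3, -3, 3, 1) (any nonzero multiple also works).

3v₁ - 3v₂ + 3v₃ + v₄ = 0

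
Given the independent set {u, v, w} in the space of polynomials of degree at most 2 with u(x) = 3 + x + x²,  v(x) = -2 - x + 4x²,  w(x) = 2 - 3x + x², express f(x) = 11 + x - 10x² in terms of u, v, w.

f = u - 3v + w

Work in coordinates with respect to the standard basis {1, x, x²}.
Write f = α₁u + … + α₃w and equate components.
Back-substitution yields (α₁, α₂, α₃) = (1, -3, 1).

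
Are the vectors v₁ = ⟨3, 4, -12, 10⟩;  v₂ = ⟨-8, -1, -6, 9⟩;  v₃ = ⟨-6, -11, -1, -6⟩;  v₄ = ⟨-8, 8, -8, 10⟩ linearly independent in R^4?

Place the vectors as rows of a 4×4 matrix and reduce to echelon form.
The reduction yields 4 nonzero rows, so the rank is 4.
Since rank = 4 (the number of vectors), the set is linearly independent.

linearly independent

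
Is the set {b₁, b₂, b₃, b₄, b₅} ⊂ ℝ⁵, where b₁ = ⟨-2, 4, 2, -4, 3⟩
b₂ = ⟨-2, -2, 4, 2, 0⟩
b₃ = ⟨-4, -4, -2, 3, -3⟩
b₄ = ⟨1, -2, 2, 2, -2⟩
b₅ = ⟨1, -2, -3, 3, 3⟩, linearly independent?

Place the vectors as rows of a 5×5 matrix and reduce to echelon form.
The reduction yields 5 nonzero rows, so the rank is 5.
Since rank = 5 (the number of vectors), the set is linearly independent.

linearly independent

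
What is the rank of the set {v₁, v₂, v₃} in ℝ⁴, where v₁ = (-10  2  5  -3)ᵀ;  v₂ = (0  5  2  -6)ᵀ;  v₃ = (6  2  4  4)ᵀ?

rank 3

Row-reduce the 3×4 matrix with these as rows.
Reduction leaves 3 leading entries, giving rank 3.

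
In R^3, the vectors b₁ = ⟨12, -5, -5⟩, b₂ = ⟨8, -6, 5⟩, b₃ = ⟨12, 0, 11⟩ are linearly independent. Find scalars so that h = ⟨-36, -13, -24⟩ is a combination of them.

Set up the augmented matrix [b₁ | b₂ | b₃ | h] and row-reduce.
The system has the unique solution (c₁, c₂, c₃) = (-1, 3, -4).

h = -b₁ + 3b₂ - 4b₃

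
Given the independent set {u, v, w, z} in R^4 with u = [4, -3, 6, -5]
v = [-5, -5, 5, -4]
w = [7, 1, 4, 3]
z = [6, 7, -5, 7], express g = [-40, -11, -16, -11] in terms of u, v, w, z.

Since u, v, w, z are independent, the coefficients expressing g are uniquely determined by a linear system.
Row-reducing the augmented matrix gives the unique coefficients (α₁, …, α₄) = (-3, -2, -2, -4).

g = -3u - 2v - 2w - 4z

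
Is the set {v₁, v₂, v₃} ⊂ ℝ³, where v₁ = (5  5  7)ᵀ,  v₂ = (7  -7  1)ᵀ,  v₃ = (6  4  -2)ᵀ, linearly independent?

linearly independent

Form the 3×3 matrix with these as columns; its determinant is 640.
A nonzero determinant means the columns are linearly independent.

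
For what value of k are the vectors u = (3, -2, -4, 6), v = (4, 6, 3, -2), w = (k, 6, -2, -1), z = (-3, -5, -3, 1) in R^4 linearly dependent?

k = 37/4

Dependence holds iff the 4×4 matrix [u v w z] is singular.
Expanding, det = 259 - 28*k.
Setting this to zero gives k = 37/4.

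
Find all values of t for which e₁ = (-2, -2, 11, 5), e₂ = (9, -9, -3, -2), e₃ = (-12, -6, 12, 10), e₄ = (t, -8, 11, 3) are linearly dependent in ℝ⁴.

Place the vectors as rows of a 4×4 matrix; dependence ⇔ determinant zero.
Cofactor expansion gives det = 3888 - 504*t.
This vanishes exactly when t = 54/7.

t = 54/7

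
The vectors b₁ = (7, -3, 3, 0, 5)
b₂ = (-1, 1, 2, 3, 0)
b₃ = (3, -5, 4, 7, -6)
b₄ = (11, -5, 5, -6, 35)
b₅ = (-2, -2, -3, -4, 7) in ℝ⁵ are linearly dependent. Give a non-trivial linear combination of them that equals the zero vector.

3b₁ + 3b₂ - b₃ - b₄ + 2b₅ = 0

Set up α₁b₁ + … + α₅b₅ = 0 and solve the homogeneous system.
One solution (up to scaling) is (3, 3, -1, -1, 2).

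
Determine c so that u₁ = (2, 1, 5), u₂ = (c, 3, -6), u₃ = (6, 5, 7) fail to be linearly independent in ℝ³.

The vectors are dependent exactly when the determinant of the matrix with rows u₁, u₂, u₃ vanishes.
Cofactor expansion gives det = 18*c - 24.
This vanishes exactly when c = 4/3.

c = 4/3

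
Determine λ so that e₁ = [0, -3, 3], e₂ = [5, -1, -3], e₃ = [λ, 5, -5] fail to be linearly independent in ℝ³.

λ = 0

The set is linearly dependent precisely when det[e₁; e₂; e₃] = 0.
Expanding, det = 12*λ.
Solving 12*λ = 0 yields λ = 0.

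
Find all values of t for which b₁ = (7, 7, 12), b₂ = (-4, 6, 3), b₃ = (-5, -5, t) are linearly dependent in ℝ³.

Dependence holds iff the 3×3 matrix [b₁ b₂ b₃] is singular.
The determinant works out to 70*t + 600.
This vanishes exactly when t = -60/7.

t = -60/7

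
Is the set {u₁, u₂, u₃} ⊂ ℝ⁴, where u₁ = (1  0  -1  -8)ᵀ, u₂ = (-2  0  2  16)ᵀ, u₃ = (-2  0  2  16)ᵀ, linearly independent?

linearly dependent

Row-reduce the matrix whose columns are u₁, u₂, u₃.
The reduction yields 1 nonzero row, so the rank is 1.
Since rank 1 < 3, the set is linearly dependent.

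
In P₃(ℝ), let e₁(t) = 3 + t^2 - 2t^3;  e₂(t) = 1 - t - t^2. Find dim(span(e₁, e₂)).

Use coordinates relative to {1, t, …, t^3}.
Row-reduce the 2×4 matrix with these as rows.
There are 2 pivot columns, so rank = 2.

dim = 2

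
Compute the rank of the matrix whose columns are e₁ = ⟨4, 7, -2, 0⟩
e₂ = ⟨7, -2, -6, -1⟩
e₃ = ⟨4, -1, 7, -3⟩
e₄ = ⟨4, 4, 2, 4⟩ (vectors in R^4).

rank 4

Apply Gaussian elimination to the matrix whose rows are e₁, e₂, e₃, e₄.
The echelon form has 4 nonzero rows, so the rank is 4.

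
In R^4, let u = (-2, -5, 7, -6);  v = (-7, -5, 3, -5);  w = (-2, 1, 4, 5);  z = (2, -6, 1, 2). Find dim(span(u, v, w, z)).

4

Form the matrix with u, v, w, z as columns and reduce.
Reduction leaves 4 leading entries, giving rank 4.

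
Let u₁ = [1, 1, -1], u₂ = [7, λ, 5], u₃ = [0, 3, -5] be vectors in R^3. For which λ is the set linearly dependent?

λ = -1/5

Place the vectors as rows of a 3×3 matrix; dependence ⇔ determinant zero.
The determinant works out to -5*λ - 1.
Solving -5*λ - 1 = 0 yields λ = -1/5.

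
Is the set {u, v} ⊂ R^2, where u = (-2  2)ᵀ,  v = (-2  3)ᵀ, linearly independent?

Place the vectors as rows of a 2×2 matrix and reduce to echelon form.
The reduction yields 2 nonzero rows, so the rank is 2.
Since rank = 2 (the number of vectors), the set is linearly independent.

linearly independent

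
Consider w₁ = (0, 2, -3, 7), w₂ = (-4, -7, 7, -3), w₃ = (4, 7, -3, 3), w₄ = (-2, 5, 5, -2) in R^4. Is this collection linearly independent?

linearly independent

The matrix [w₁|w₂|w₃|w₄] has determinant -968.
A nonzero determinant means the columns are linearly independent.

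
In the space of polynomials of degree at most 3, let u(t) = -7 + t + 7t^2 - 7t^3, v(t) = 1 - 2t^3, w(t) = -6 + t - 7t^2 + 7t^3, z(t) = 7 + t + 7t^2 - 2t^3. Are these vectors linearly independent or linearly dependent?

Write each element as a coordinate vector in ℝ⁴ using {1, t, …, t^3}.
The matrix [u|v|w|z] has determinant 462.
A nonzero determinant means the columns are linearly independent.

linearly independent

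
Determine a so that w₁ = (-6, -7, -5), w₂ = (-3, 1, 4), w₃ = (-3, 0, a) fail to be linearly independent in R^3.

a = 23/9

The vectors are dependent exactly when the determinant of the matrix with rows w₁, w₂, w₃ vanishes.
Cofactor expansion gives det = 69 - 27*a.
Solving 69 - 27*a = 0 yields a = 23/9.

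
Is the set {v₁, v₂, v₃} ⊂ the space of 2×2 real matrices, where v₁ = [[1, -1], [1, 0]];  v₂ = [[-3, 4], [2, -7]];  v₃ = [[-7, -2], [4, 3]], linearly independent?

linearly independent

Write each element as a coordinate vector in ℝ⁴ using {E₁₁, E₁₂, E₂₁, E₂₂}.
Place the vectors as rows of a 3×4 matrix and reduce to echelon form.
The reduction yields 3 nonzero rows, so the rank is 3.
Since rank = 3 (the number of vectors), the set is linearly independent.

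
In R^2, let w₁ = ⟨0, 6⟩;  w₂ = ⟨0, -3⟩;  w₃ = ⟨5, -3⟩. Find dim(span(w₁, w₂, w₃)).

2

Row-reduce the 3×2 matrix with these as rows.
Reduction leaves 2 leading entries, giving rank 2.
(With 3 elements in a 2-dimensional space the rank is at most 2.)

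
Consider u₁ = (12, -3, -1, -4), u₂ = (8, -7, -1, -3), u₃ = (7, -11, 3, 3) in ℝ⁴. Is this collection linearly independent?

Place the vectors as rows of a 3×4 matrix and reduce to echelon form.
The reduction yields 3 nonzero rows, so the rank is 3.
Since rank = 3 (the number of vectors), the set is linearly independent.

linearly independent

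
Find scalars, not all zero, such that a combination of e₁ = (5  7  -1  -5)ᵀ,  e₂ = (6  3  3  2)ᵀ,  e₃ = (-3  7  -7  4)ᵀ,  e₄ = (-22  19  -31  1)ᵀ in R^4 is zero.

e₁ - 3e₂ + 3e₃ - e₄ = 0

Set up α₁e₁ + … + α₄e₄ = 0 and solve the homogeneous system.
One solution (up to scaling) is (1, -3, 3, -1).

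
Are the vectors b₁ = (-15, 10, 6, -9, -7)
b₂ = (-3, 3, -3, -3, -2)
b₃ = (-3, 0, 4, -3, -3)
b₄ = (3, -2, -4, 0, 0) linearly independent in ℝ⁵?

linearly dependent

Row-reduce the matrix whose columns are b₁, b₂, b₃, b₄.
The reduction yields 3 nonzero rows, so the rank is 3.
Since rank 3 < 4, the set is linearly dependent.
Indeed b₁ - 2b₂ - b₃ + 2b₄ = 0.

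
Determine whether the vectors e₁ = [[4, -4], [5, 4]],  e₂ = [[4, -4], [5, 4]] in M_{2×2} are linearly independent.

Take coordinates with respect to the standard basis {E₁₁, E₁₂, E₂₁, E₂₂}.
Two of the vectors are equal, giving an immediate dependence.

linearly dependent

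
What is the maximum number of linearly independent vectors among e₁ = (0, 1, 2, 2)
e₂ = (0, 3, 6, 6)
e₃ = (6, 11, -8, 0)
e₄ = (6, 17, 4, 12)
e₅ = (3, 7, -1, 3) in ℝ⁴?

2

Apply Gaussian elimination to the matrix whose rows are e₁, e₂, e₃, e₄, e₅.
Reduction leaves 2 leading entries, giving rank 2.
(With 5 elements in a 4-dimensional space the rank is at most 4.)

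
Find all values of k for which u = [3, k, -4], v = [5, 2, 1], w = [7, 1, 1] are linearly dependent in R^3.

k = -39/2

The set is linearly dependent precisely when det[u; v; w] = 0.
The determinant works out to 2*k + 39.
Setting this to zero gives k = -39/2.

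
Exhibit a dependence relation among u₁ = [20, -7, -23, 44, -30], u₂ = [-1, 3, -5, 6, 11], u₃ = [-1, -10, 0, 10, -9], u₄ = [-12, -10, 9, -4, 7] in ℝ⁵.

u₁ - u₂ - 3u₃ + 2u₄ = 0

Row-reduce the matrix with u₁, u₂, u₃, u₄ as columns; the null space gives the coefficients.
The free variable yields coefficients (1, -1, -3, 2) (any nonzero multiple also works).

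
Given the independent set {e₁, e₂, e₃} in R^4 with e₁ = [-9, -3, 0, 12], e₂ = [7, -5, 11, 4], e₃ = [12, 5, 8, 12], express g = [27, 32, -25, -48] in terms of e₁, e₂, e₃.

Set up the augmented matrix [e₁ | e₂ | e₃ | g] and row-reduce.
Row-reducing the augmented matrix gives the unique coefficients (c₁, c₂, c₃) = (-4, -3, 1).

g = -4e₁ - 3e₂ + e₃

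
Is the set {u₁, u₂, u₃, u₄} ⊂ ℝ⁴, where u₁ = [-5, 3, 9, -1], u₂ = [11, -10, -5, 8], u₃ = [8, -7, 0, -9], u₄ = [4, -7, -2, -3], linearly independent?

linearly independent

Form the 4×4 matrix with these as columns; its determinant is -4572.
A nonzero determinant means the columns are linearly independent.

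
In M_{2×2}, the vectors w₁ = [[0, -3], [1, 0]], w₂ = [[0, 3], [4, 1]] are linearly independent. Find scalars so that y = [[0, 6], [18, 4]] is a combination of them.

y = 2w₁ + 4w₂

Identify each element with its coordinate vector in ℝ⁴ via {E₁₁, E₁₂, E₂₁, E₂₂}.
Set up the augmented matrix [w₁ | w₂ | y] and row-reduce.
The system has the unique solution (a₁, a₂) = (2, 4).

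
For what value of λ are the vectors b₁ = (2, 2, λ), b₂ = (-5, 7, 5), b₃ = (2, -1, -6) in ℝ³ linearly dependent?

Dependence holds iff the 3×3 matrix [b₁ b₂ b₃] is singular.
Cofactor expansion gives det = -9*λ - 114.
This vanishes exactly when λ = -38/3.

λ = -38/3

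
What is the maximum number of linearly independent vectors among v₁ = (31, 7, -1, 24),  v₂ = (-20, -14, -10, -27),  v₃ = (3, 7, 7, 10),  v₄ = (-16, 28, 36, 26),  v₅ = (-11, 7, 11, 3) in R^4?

2

Form the matrix with v₁, v₂, v₃, v₄, v₅ as columns and reduce.
The echelon form has 2 nonzero rows, so the rank is 2.
(With 5 elements in a 4-dimensional space the rank is at most 4.)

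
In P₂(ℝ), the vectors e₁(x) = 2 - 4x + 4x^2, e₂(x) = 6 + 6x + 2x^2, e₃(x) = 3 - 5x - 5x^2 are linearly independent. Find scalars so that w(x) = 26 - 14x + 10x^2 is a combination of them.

Identify each element with its coordinate vector in ℝ³ via {1, x, x^2}.
Since e₁, e₂, e₃ are independent, the coefficients expressing w are uniquely determined by a linear system.
Back-substitution yields (a₁, a₂, a₃) = (4, 2, 2).

w = 4e₁ + 2e₂ + 2e₃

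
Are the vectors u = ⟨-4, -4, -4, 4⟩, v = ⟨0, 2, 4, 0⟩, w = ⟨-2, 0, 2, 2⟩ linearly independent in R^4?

Row-reduce the matrix whose columns are u, v, w.
The reduction yields 2 nonzero rows, so the rank is 2.
Since rank 2 < 3, the set is linearly dependent.
Indeed u + 2v - 2w = 0.

linearly dependent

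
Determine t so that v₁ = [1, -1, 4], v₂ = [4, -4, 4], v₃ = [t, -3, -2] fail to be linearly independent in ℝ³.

t = 3

The set is linearly dependent precisely when det[v₁; v₂; v₃] = 0.
The determinant works out to 12*t - 36.
Setting this to zero gives t = 3.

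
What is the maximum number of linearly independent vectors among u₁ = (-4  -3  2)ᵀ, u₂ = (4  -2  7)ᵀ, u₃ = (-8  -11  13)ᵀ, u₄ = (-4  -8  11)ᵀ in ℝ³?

2

Apply Gaussian elimination to the matrix whose rows are u₁, u₂, u₃, u₄.
The echelon form has 2 nonzero rows, so the rank is 2.
(With 4 elements in a 3-dimensional space the rank is at most 3.)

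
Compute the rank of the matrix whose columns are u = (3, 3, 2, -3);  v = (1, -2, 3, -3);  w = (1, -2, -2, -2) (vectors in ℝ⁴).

rank 3

Row-reduce the 3×4 matrix with these as rows.
Reduction leaves 3 leading entries, giving rank 3.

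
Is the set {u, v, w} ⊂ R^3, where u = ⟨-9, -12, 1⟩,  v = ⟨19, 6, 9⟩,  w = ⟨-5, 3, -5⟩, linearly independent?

The matrix [u|v|w] has determinant 0.
A zero determinant means the columns are linearly dependent.

linearly dependent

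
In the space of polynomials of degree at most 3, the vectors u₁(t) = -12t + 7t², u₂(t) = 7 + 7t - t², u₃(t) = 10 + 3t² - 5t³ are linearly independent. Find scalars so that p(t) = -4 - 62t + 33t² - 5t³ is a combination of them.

p = 4u₁ - 2u₂ + u₃

Work in coordinates with respect to the standard basis {1, t, …, t³}.
Write p = α₁u₁ + … + α₃u₃ and equate components.
Row-reducing the augmented matrix gives the unique coefficients (α₁, α₂, α₃) = (4, -2, 1).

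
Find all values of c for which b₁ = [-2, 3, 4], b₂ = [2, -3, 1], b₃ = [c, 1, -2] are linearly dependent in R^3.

c = -2/3

Place the vectors as rows of a 3×3 matrix; dependence ⇔ determinant zero.
Expanding, det = 15*c + 10.
Solving 15*c + 10 = 0 yields c = -2/3.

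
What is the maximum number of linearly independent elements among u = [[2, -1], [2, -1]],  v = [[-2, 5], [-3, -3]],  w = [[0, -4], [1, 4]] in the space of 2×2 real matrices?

2

Use coordinates relative to {E₁₁, E₁₂, E₂₁, E₂₂}.
Row-reduce the 3×4 matrix with these as rows.
There are 2 pivot columns, so rank = 2.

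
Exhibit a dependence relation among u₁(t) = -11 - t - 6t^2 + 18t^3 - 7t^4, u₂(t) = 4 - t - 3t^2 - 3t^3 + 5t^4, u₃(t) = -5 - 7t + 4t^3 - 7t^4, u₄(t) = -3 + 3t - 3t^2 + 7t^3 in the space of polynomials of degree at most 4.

u₁ - u₃ - 2u₄ = 0

Write each element as a vector in ℝ⁵ using {1, t, …, t^4}.
Write the vectors as columns of a matrix and find a nonzero vector in its null space.
A generator of the null space is (1, 0, -1, -2).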